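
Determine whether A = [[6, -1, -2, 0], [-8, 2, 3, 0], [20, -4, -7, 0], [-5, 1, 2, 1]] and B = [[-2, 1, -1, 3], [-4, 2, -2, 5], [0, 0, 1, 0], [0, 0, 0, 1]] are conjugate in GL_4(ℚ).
Yes.

Two matrices over a field are similar if and only if they have the same invariant factors.

Both A and B have characteristic polynomial x^2(x - 1)^2 and minimal polynomial x^2(x - 1). Computing further, both have invariant factors x - 1, x^2(x - 1). Hence A and B are similar.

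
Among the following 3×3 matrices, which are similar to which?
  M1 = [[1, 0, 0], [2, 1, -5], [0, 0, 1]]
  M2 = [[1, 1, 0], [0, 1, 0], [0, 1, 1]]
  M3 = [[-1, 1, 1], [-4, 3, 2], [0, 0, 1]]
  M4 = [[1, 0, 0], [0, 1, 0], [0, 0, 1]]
2 classes: {M1, M2, M3}, {M4}

Characteristic polynomials: χ_{M1} = (x - 1)^3, χ_{M2} = (x - 1)^3, χ_{M3} = (x - 1)^3, χ_{M4} = (x - 1)^3.

{M1, M2, M3}: invariant factors x - 1, (x - 1)^2.

{M4}: invariant factors x - 1, x - 1, x - 1.

Matrices are similar if and only if their invariant-factor lists agree; the partition into similarity classes is {M1, M2, M3}, {M4}.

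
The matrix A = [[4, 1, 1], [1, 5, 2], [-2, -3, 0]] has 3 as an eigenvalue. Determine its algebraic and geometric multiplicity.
The characteristic polynomial is (x - 3)^3, so the factor x - 3 appears with exponent 3: the algebraic multiplicity is 3.

rank(A - 3I) = 2, so the eigenspace has dimension 3 - 2 = 1: the geometric multiplicity is 1.

Since 1 < 3, A is not diagonalizable.

algebraic multiplicity 3, geometric multiplicity 1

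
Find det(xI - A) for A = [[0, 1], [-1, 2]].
xI - A = [[x, -1], [1, x - 2]].

Expanding det(xI - A) along the first row:
det(xI - A) = + (x)·det([[x - 2]]) - (-1)·det([[1]]).

Evaluating gives χ_A(x) = x^2 - 2x + 1 = (x - 1)^2.

χ_A(x) = (x - 1)^2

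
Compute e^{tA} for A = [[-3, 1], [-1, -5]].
e^{tA} = [[(t + 1)*e^{-4*t}, t*e^{-4*t}], [-t*e^{-4*t}, (1 - t)*e^{-4*t}]]

A has Jordan form J = [[-4, 1], [0, -4]] with A = PJP^{-1}, so e^{tA} = P e^{tJ} P^{-1}.

For a Jordan block J_k(λ), e^{tJ_k(λ)} = e^{λt} · (I + tN + t^2 N^2/2! + ... + t^{k-1} N^{k-1}/(k-1)!) where N is the nilpotent superdiagonal part.

Assembling the blocks and conjugating back gives the entries of e^{tA} as shown above.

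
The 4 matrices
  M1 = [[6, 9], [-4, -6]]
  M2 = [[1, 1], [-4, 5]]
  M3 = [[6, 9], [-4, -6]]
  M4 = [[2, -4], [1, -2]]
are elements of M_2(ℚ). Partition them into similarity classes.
Characteristic polynomials: χ_{M1} = x^2, χ_{M2} = (x - 3)^2, χ_{M3} = x^2, χ_{M4} = x^2.

{M1, M3, M4}: invariant factors x^2.

{M2}: invariant factors (x - 3)^2.

Matrices are similar if and only if their invariant-factor lists agree; the partition into similarity classes is {M1, M3, M4}, {M2}.

2 classes: {M1, M3, M4}, {M2}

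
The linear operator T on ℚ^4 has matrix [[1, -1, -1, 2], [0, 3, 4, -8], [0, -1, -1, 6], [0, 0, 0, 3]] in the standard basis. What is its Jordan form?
The characteristic polynomial is det(xI - A) = (x - 3)(x - 1)^3, so the eigenvalues are 1 (algebraic multiplicity 3), 3 (algebraic multiplicity 1).

For λ = 1: rank(A - I) = 3, rank((A - I)^2) = 2, rank((A - I)^3) = 1. The eigenspace has dimension 4 - 3 = 1, so there is 1 Jordan block; the rank sequence gives block sizes [3].

For λ = 3: algebraic multiplicity 1 gives one 1×1 block.

Assembling the blocks gives the Jordan form J above.

J = [[1, 1, 0, 0], [0, 1, 1, 0], [0, 0, 1, 0], [0, 0, 0, 3]]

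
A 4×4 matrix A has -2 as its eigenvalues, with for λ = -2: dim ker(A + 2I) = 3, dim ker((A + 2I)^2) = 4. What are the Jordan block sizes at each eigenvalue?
λ = -2: successive nullity increments [3, 1] count blocks of size ≥ k; block sizes are [2, 1, 1].

Jordan blocks: (-2, 2), (-2, 1), (-2, 1)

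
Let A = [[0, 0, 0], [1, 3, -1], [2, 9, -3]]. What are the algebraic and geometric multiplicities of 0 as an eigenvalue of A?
The characteristic polynomial is x^3, so the factor x appears with exponent 3: the algebraic multiplicity is 3.

rank(A) = 2, so the eigenspace has dimension 3 - 2 = 1: the geometric multiplicity is 1.

Since 1 < 3, A is not diagonalizable.

algebraic multiplicity 3, geometric multiplicity 1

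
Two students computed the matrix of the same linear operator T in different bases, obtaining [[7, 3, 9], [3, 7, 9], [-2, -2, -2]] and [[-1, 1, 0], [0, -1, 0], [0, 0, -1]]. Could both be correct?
No.

trace(A) = 12 but trace(B) = -3. The trace is a similarity invariant, so A and B are not similar.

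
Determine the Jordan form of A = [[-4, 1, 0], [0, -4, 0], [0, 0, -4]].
The characteristic polynomial is det(xI - A) = (x + 4)^3, so the eigenvalues are -4 (algebraic multiplicity 3).

For λ = -4: rank(A + 4I) = 1, rank((A + 4I)^2) = 0. The eigenspace has dimension 3 - 1 = 2, so there are 2 Jordan blocks; the rank sequence gives block sizes [2, 1].

Assembling the blocks gives the Jordan form J above.

J = [[-4, 1, 0], [0, -4, 0], [0, 0, -4]]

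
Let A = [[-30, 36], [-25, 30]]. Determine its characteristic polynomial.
χ_A(x) = x^2

xI - A = [[x + 30, -36], [25, x - 30]].

Expanding det(xI - A) along the first row:
det(xI - A) = + (x + 30)·det([[x - 30]]) - (-36)·det([[25]]).

Evaluating gives χ_A(x) = x^2.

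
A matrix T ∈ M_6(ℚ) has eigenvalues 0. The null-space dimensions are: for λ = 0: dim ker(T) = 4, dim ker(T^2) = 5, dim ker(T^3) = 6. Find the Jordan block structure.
Jordan blocks: (0, 3), (0, 1), (0, 1), (0, 1)

λ = 0: successive nullity increments [4, 1, 1] count blocks of size ≥ k; block sizes are [3, 1, 1, 1].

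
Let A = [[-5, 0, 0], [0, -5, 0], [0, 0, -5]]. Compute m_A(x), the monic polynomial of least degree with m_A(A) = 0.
m_A(x) = x + 5

The characteristic polynomial factors as (x + 5)^3. The minimal polynomial is ∏(x - λ)^{k_λ} where k_λ is the size of the largest Jordan block at λ.

For λ = -5: rank(A + 5I) = 0, and the largest Jordan block has size 1 (the smallest k with rank((A + 5I)^k) = rank((A + 5I)^(k+1))).

So m_A(x) = x + 5.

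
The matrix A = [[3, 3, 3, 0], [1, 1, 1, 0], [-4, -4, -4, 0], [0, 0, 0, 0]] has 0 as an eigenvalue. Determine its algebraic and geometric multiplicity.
The characteristic polynomial is x^4, so the factor x appears with exponent 4: the algebraic multiplicity is 4.

rank(A) = 1, so the eigenspace has dimension 4 - 1 = 3: the geometric multiplicity is 3.

Since 3 < 4, A is not diagonalizable.

algebraic multiplicity 4, geometric multiplicity 3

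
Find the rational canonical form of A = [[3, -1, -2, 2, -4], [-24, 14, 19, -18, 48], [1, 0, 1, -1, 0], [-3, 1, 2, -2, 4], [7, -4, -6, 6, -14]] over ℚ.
R = [[0, 0, 0, 0, 0], [1, 0, 0, 0, 4], [0, 1, 0, 0, -4], [0, 0, 1, 0, 1], [0, 0, 0, 1, 2]]

The invariant factors of A (the non-unit diagonal entries of the Smith normal form of xI - A over ℚ[x]) are x(x - 2)(x^3 - x + 2), each dividing the next. The characteristic polynomial is their product, x(x - 2)(x^3 - x + 2).

The rational canonical form is the block-diagonal matrix of companion matrices C(f_i):
R = [[0, 0, 0, 0, 0], [1, 0, 0, 0, 4], [0, 1, 0, 0, -4], [0, 0, 1, 0, 1], [0, 0, 0, 1, 2]].

Note the characteristic polynomial does not split into linear factors over ℚ, so A has no Jordan form over ℚ; the rational canonical form exists over any field.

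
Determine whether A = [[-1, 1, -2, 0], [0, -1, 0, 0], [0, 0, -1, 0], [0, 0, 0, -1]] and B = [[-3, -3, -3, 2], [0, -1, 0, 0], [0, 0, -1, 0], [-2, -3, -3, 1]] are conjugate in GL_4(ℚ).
Yes.

Two matrices over a field are similar if and only if they have the same invariant factors.

Both A and B have characteristic polynomial (x + 1)^4 and minimal polynomial (x + 1)^2. Computing further, both have invariant factors x + 1, x + 1, (x + 1)^2. Hence A and B are similar.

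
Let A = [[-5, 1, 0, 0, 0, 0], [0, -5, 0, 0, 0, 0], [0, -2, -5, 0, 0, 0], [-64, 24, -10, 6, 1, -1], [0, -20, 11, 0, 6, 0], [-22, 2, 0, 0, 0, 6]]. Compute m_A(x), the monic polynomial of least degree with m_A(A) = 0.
m_A(x) = (x - 6)^2(x + 5)^2

The characteristic polynomial factors as (x - 6)^3(x + 5)^3. The minimal polynomial is ∏(x - λ)^{k_λ} where k_λ is the size of the largest Jordan block at λ.

For λ = -5: rank(A + 5I) = 4, and the largest Jordan block has size 2 (the smallest k with rank((A + 5I)^k) = rank((A + 5I)^(k+1))).
For λ = 6: rank(A - 6I) = 4, and the largest Jordan block has size 2 (the smallest k with rank((A - 6I)^k) = rank((A - 6I)^(k+1))).

So m_A(x) = (x - 6)^2(x + 5)^2.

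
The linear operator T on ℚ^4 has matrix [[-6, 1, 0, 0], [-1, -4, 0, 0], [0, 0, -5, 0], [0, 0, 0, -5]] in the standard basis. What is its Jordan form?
The characteristic polynomial is det(xI - A) = (x + 5)^4, so the eigenvalues are -5 (algebraic multiplicity 4).

For λ = -5: rank(A + 5I) = 1, rank((A + 5I)^2) = 0. The eigenspace has dimension 4 - 1 = 3, so there are 3 Jordan blocks; the rank sequence gives block sizes [2, 1, 1].

Assembling the blocks gives the Jordan form J above.

J = [[-5, 1, 0, 0], [0, -5, 0, 0], [0, 0, -5, 0], [0, 0, 0, -5]]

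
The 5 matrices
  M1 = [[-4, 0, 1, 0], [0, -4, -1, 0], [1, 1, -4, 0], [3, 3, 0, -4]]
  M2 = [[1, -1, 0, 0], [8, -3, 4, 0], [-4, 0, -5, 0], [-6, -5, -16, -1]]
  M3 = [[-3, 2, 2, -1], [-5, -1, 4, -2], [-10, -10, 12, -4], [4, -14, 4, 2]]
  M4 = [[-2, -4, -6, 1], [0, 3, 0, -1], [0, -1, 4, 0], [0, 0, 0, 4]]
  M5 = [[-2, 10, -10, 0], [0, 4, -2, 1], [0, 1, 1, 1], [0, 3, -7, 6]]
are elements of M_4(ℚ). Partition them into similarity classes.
Characteristic polynomials: χ_{M1} = (x + 4)^4, χ_{M2} = (x + 1)^2(x + 3)^2, χ_{M3} = (x - 4)^2(x - 1)^2, χ_{M4} = (x - 4)^2(x - 3)(x + 2), χ_{M5} = (x - 4)^2(x - 3)(x + 2).

{M1}: invariant factors x + 4, (x + 4)^3.

{M2}: invariant factors x + 1, (x + 1)(x + 3)^2.

{M3}: invariant factors x - 4, (x - 4)(x - 1)^2.

{M4, M5}: invariant factors (x - 4)^2(x - 3)(x + 2).

Matrices are similar if and only if their invariant-factor lists agree; the partition into similarity classes is {M1}, {M2}, {M3}, {M4, M5}.

4 classes: {M1}, {M2}, {M3}, {M4, M5}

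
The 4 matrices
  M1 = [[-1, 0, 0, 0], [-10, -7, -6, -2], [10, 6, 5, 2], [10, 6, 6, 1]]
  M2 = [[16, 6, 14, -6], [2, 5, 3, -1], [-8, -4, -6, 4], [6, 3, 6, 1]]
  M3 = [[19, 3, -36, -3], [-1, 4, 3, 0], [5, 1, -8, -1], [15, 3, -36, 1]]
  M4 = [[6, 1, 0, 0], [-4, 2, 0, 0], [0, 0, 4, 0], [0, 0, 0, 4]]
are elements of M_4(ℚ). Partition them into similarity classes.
Characteristic polynomials: χ_{M1} = (x - 1)(x + 1)^3, χ_{M2} = (x - 4)^4, χ_{M3} = (x - 4)^4, χ_{M4} = (x - 4)^4.

{M1}: invariant factors x + 1, x + 1, (x - 1)(x + 1).

{M2, M3}: invariant factors x - 4, (x - 4)^3.

{M4}: invariant factors x - 4, x - 4, (x - 4)^2.

Matrices are similar if and only if their invariant-factor lists agree; the partition into similarity classes is {M1}, {M2, M3}, {M4}.

3 classes: {M1}, {M2, M3}, {M4}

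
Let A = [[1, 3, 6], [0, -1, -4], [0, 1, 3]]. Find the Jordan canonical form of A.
The characteristic polynomial is det(xI - A) = (x - 1)^3, so the eigenvalues are 1 (algebraic multiplicity 3).

For λ = 1: rank(A - I) = 1, rank((A - I)^2) = 0. The eigenspace has dimension 3 - 1 = 2, so there are 2 Jordan blocks; the rank sequence gives block sizes [2, 1].

Assembling the blocks gives the Jordan form J above.

J = [[1, 1, 0], [0, 1, 0], [0, 0, 1]]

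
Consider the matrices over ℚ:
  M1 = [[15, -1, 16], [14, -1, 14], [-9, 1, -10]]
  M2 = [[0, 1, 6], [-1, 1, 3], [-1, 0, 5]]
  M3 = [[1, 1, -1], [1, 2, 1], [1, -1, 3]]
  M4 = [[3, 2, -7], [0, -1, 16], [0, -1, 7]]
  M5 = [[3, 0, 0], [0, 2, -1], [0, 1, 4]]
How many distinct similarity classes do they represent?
Characteristic polynomials: χ_{M1} = (x - 6)(x + 1)^2, χ_{M2} = (x - 2)^3, χ_{M3} = (x - 2)^3, χ_{M4} = (x - 3)^3, χ_{M5} = (x - 3)^3.

{M1}: invariant factors (x - 6)(x + 1)^2.

{M2, M3}: invariant factors (x - 2)^3.

{M4}: invariant factors (x - 3)^3.

{M5}: invariant factors x - 3, (x - 3)^2.

Matrices are similar if and only if their invariant-factor lists agree; the partition into similarity classes is {M1}, {M2, M3}, {M4}, {M5}.

4 classes: {M1}, {M2, M3}, {M4}, {M5}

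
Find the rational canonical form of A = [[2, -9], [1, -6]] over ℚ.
R = [[0, 3], [1, -4]]

The invariant factors of A (the non-unit diagonal entries of the Smith normal form of xI - A over ℚ[x]) are x^2 + 4x - 3, each dividing the next. The characteristic polynomial is their product, x^2 + 4x - 3.

The rational canonical form is the block-diagonal matrix of companion matrices C(f_i):
R = [[0, 3], [1, -4]].

Note the characteristic polynomial does not split into linear factors over ℚ, so A has no Jordan form over ℚ; the rational canonical form exists over any field.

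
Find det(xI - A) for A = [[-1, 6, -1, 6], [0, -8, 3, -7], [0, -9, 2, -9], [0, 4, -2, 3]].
χ_A(x) = (x + 1)^4

xI - A = [[x + 1, -6, 1, -6], [0, x + 8, -3, 7], [0, 9, x - 2, 9], [0, -4, 2, x - 3]].

Expanding det(xI - A) along the first row:
det(xI - A) = + (x + 1)·det([[x + 8, -3, 7], [9, x - 2, 9], [-4, 2, x - 3]]) - (-6)·det([[0, -3, 7], [0, x - 2, 9], [0, 2, x - 3]]) + (1)·det([[0, x + 8, 7], [0, 9, 9], [0, -4, x - 3]]) - (-6)·det([[0, x + 8, -3], [0, 9, x - 2], [0, -4, 2]]).

Evaluating gives χ_A(x) = x^4 + 4x^3 + 6x^2 + 4x + 1 = (x + 1)^4.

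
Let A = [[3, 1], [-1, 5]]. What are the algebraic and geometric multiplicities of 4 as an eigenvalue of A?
The characteristic polynomial is (x - 4)^2, so the factor x - 4 appears with exponent 2: the algebraic multiplicity is 2.

rank(A - 4I) = 1, so the eigenspace has dimension 2 - 1 = 1: the geometric multiplicity is 1.

Since 1 < 2, A is not diagonalizable.

algebraic multiplicity 2, geometric multiplicity 1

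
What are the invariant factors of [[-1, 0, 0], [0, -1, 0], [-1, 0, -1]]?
The Jordan structure of A has elementary divisors (x + 1)^2, (x + 1). Arranging the block sizes at each eigenvalue in decreasing order and taking row products gives the invariant factors.

Invariant factors (smallest first, each dividing the next): x + 1, (x + 1)^2.

Check: the last factor (x + 1)^2 is the minimal polynomial, and the product (x + 1)^3 is the characteristic polynomial.

x + 1, (x + 1)^2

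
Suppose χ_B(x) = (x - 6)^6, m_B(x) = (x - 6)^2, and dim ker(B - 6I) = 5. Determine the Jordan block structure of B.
Jordan blocks: (6, 2), (6, 1), (6, 1), (6, 1), (6, 1)

λ = 6: algebraic multiplicity 6 (exponent in χ_B), largest block size 2 (exponent in m_B), 5 blocks (geometric multiplicity). These force block sizes [2, 1, 1, 1, 1].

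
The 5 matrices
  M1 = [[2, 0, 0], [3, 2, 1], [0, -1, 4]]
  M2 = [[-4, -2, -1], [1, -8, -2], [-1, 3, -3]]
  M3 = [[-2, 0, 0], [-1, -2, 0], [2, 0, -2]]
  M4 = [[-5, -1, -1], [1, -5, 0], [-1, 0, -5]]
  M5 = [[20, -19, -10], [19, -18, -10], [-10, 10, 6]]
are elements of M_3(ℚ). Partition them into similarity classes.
Characteristic polynomials: χ_{M1} = (x - 3)^2(x - 2), χ_{M2} = (x + 5)^3, χ_{M3} = (x + 2)^3, χ_{M4} = (x + 5)^3, χ_{M5} = (x - 6)(x - 1)^2.

{M1}: invariant factors (x - 3)^2(x - 2).

{M2, M4}: invariant factors (x + 5)^3.

{M3}: invariant factors x + 2, (x + 2)^2.

{M5}: invariant factors (x - 6)(x - 1)^2.

Matrices are similar if and only if their invariant-factor lists agree; the partition into similarity classes is {M1}, {M2, M4}, {M3}, {M5}.

4 classes: {M1}, {M2, M4}, {M3}, {M5}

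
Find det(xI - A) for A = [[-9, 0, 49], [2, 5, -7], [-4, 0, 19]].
xI - A = [[x + 9, 0, -49], [-2, x - 5, 7], [4, 0, x - 19]].

Expanding det(xI - A) along the first row:
det(xI - A) = + (x + 9)·det([[x - 5, 7], [0, x - 19]]) - (0)·det([[-2, 7], [4, x - 19]]) + (-49)·det([[-2, x - 5], [4, 0]]).

Evaluating gives χ_A(x) = x^3 - 15x^2 + 75x - 125 = (x - 5)^3.

χ_A(x) = (x - 5)^3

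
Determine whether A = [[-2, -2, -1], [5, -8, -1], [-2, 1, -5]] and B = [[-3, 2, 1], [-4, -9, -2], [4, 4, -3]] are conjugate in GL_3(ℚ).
No.

Both have characteristic polynomial (x + 5)^3, but the minimal polynomial of A is (x + 5)^3 while the minimal polynomial of B is (x + 5)^2. The minimal polynomial is a similarity invariant, so A and B are not similar.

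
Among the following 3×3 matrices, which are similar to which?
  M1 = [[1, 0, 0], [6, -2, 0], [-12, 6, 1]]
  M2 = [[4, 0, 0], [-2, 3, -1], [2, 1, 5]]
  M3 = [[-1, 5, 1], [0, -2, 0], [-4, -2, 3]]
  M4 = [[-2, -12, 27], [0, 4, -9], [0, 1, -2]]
3 classes: {M1}, {M2}, {M3, M4}

Characteristic polynomials: χ_{M1} = (x - 1)^2(x + 2), χ_{M2} = (x - 4)^3, χ_{M3} = (x - 1)^2(x + 2), χ_{M4} = (x - 1)^2(x + 2).

{M1}: invariant factors x - 1, (x - 1)(x + 2).

{M2}: invariant factors x - 4, (x - 4)^2.

{M3, M4}: invariant factors (x - 1)^2(x + 2).

Matrices are similar if and only if their invariant-factor lists agree; the partition into similarity classes is {M1}, {M2}, {M3, M4}.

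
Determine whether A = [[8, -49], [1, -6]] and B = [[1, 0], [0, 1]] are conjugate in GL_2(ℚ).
Both have characteristic polynomial (x - 1)^2, but the minimal polynomial of A is (x - 1)^2 while the minimal polynomial of B is x - 1. The minimal polynomial is a similarity invariant, so A and B are not similar.

No.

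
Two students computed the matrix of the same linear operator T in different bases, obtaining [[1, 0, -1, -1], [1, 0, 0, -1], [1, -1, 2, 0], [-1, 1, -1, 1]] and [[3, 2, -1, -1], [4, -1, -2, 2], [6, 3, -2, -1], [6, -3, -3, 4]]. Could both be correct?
Two matrices over a field are similar if and only if they have the same invariant factors.

Both A and B have characteristic polynomial (x - 1)^4 and minimal polynomial (x - 1)^2. Computing further, both have invariant factors (x - 1)^2, (x - 1)^2. Hence A and B are similar.

Yes.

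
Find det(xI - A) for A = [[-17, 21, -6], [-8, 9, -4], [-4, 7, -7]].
xI - A = [[x + 17, -21, 6], [8, x - 9, 4], [4, -7, x + 7]].

Expanding det(xI - A) along the first row:
det(xI - A) = + (x + 17)·det([[x - 9, 4], [-7, x + 7]]) - (-21)·det([[8, 4], [4, x + 7]]) + (6)·det([[8, x - 9], [4, -7]]).

Evaluating gives χ_A(x) = x^3 + 15x^2 + 75x + 125 = (x + 5)^3.

χ_A(x) = (x + 5)^3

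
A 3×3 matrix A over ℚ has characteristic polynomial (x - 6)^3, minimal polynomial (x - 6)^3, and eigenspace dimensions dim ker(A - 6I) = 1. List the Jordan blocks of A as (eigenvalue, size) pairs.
λ = 6: algebraic multiplicity 3 (exponent in χ_A), largest block size 3 (exponent in m_A), 1 block (geometric multiplicity). This forces block sizes [3].

Jordan blocks: (6, 3)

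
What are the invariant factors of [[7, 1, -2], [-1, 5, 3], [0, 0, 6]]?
(x - 6)^3

The Jordan structure of A has elementary divisors (x - 6)^3. Arranging the block sizes at each eigenvalue in decreasing order and taking row products gives the invariant factors.

Invariant factors (smallest first, each dividing the next): (x - 6)^3.

Check: the last factor (x - 6)^3 is the minimal polynomial, and the product (x - 6)^3 is the characteristic polynomial.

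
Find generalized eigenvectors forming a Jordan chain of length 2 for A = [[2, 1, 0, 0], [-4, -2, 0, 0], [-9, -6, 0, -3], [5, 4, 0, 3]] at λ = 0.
v_1 = [[0, 1, 2, -1]]^T, v_2 = [[1, -2, -3, 1]]^T

We seek v_1 ∈ ker(A^2) \ ker(A), then set v_{i+1} = A v_i.

One such chain is v_1 = [[0, 1, 2, -1]]^T, v_2 = [[1, -2, -3, 1]]^T. Check: A v_2 = [[0, 0, 0, 0]]^T = 0.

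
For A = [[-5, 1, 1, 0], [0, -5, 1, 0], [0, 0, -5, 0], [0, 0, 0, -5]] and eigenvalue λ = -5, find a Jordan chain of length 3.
We seek v_1 ∈ ker((A + 5I)^3) \ ker((A + 5I)^2), then set v_{i+1} = (A + 5I) v_i.

One such chain is v_1 = [[1, 0, 1, -1]]^T, v_2 = [[1, 1, 0, 0]]^T, v_3 = [[1, 0, 0, 0]]^T. Check: (A + 5I) v_3 = [[0, 0, 0, 0]]^T = 0.

v_1 = [[1, 0, 1, -1]]^T, v_2 = [[1, 1, 0, 0]]^T, v_3 = [[1, 0, 0, 0]]^T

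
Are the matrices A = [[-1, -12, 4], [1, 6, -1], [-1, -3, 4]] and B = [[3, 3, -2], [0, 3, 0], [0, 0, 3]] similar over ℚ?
Yes.

Two matrices over a field are similar if and only if they have the same invariant factors.

Both A and B have characteristic polynomial (x - 3)^3 and minimal polynomial (x - 3)^2. Computing further, both have invariant factors x - 3, (x - 3)^2. Hence A and B are similar.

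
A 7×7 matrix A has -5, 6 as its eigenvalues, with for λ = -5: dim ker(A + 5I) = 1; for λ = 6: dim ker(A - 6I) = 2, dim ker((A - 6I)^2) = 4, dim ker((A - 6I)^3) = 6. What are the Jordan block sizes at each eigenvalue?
λ = -5: successive nullity increments [1] count blocks of size ≥ k; block sizes are [1].
λ = 6: successive nullity increments [2, 2, 2] count blocks of size ≥ k; block sizes are [3, 3].

Jordan blocks: (-5, 1), (6, 3), (6, 3)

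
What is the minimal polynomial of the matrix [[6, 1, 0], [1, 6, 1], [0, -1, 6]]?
m_A(x) = (x - 6)^3

The characteristic polynomial factors as (x - 6)^3. The minimal polynomial is ∏(x - λ)^{k_λ} where k_λ is the size of the largest Jordan block at λ.

For λ = 6: rank(A - 6I) = 2, and the largest Jordan block has size 3 (the smallest k with rank((A - 6I)^k) = rank((A - 6I)^(k+1))).

So m_A(x) = (x - 6)^3.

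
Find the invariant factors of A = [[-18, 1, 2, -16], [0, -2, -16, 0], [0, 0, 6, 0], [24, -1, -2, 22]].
The Jordan structure of A has elementary divisors (x + 2)^2, (x - 6), (x - 6). Arranging the block sizes at each eigenvalue in decreasing order and taking row products gives the invariant factors.

Invariant factors (smallest first, each dividing the next): x - 6, (x - 6)(x + 2)^2.

Check: the last factor (x - 6)(x + 2)^2 is the minimal polynomial, and the product (x - 6)^2(x + 2)^2 is the characteristic polynomial.

x - 6, (x - 6)(x + 2)^2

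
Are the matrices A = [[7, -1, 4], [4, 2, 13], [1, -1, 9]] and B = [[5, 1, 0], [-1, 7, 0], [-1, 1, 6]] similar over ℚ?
Both have characteristic polynomial (x - 6)^3, but the minimal polynomial of A is (x - 6)^3 while the minimal polynomial of B is (x - 6)^2. The minimal polynomial is a similarity invariant, so A and B are not similar.

No.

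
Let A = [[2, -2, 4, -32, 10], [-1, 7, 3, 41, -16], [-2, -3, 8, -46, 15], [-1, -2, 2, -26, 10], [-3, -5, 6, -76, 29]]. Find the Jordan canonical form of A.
The characteristic polynomial is det(xI - A) = (x - 4)^5, so the eigenvalues are 4 (algebraic multiplicity 5).

For λ = 4: rank(A - 4I) = 3, rank((A - 4I)^2) = 1, rank((A - 4I)^3) = 0. The eigenspace has dimension 5 - 3 = 2, so there are 2 Jordan blocks; the rank sequence gives block sizes [3, 2].

Assembling the blocks gives the Jordan form J above.

J = [[4, 1, 0, 0, 0], [0, 4, 1, 0, 0], [0, 0, 4, 0, 0], [0, 0, 0, 4, 1], [0, 0, 0, 0, 4]]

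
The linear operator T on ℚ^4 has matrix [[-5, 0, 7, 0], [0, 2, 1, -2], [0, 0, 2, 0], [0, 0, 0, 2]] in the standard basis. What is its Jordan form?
J = [[-5, 0, 0, 0], [0, 2, 1, 0], [0, 0, 2, 0], [0, 0, 0, 2]]

The characteristic polynomial is det(xI - A) = (x - 2)^3(x + 5), so the eigenvalues are -5 (algebraic multiplicity 1), 2 (algebraic multiplicity 3).

For λ = -5: algebraic multiplicity 1 gives one 1×1 block.

For λ = 2: rank(A - 2I) = 2, rank((A - 2I)^2) = 1. The eigenspace has dimension 4 - 2 = 2, so there are 2 Jordan blocks; the rank sequence gives block sizes [2, 1].

Assembling the blocks gives the Jordan form J above.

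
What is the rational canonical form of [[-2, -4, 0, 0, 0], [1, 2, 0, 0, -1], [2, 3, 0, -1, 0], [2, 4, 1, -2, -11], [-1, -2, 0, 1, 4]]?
R = [[0, 0, 0, 0, 2], [1, 0, 0, 0, -1], [0, 1, 0, 0, 4], [0, 0, 1, 0, -2], [0, 0, 0, 1, 2]]

The invariant factors of A (the non-unit diagonal entries of the Smith normal form of xI - A over ℚ[x]) are (x - 2)(x^2 + 1)^2, each dividing the next. The characteristic polynomial is their product, (x - 2)(x^2 + 1)^2.

The rational canonical form is the block-diagonal matrix of companion matrices C(f_i):
R = [[0, 0, 0, 0, 2], [1, 0, 0, 0, -1], [0, 1, 0, 0, 4], [0, 0, 1, 0, -2], [0, 0, 0, 1, 2]].

Note the characteristic polynomial does not split into linear factors over ℚ, so A has no Jordan form over ℚ; the rational canonical form exists over any field.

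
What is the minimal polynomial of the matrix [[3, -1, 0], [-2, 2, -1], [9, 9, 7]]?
The characteristic polynomial factors as (x - 4)^3. The minimal polynomial is ∏(x - λ)^{k_λ} where k_λ is the size of the largest Jordan block at λ.

For λ = 4: rank(A - 4I) = 2, and the largest Jordan block has size 3 (the smallest k with rank((A - 4I)^k) = rank((A - 4I)^(k+1))).

So m_A(x) = (x - 4)^3.

m_A(x) = (x - 4)^3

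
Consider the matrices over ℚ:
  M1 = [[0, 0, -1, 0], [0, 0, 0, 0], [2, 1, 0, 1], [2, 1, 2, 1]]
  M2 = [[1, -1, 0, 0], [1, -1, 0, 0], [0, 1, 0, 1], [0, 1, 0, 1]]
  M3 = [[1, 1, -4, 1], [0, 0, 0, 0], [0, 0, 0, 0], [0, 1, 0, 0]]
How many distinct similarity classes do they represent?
Characteristic polynomials: χ_{M1} = x^3(x - 1), χ_{M2} = x^3(x - 1), χ_{M3} = x^3(x - 1).

{M1, M2, M3}: invariant factors x, x^2(x - 1).

Matrices are similar if and only if their invariant-factor lists agree; the partition into similarity classes is {M1, M2, M3}.

1 class: {M1, M2, M3}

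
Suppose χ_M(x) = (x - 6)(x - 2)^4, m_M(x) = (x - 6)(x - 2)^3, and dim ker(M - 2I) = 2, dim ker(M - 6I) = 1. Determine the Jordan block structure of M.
λ = 2: algebraic multiplicity 4 (exponent in χ_M), largest block size 3 (exponent in m_M), 2 blocks (geometric multiplicity). These force block sizes [3, 1].
λ = 6: algebraic multiplicity 1 (exponent in χ_M), largest block size 1 (exponent in m_M), 1 block (geometric multiplicity). This forces block sizes [1].

Jordan blocks: (2, 3), (2, 1), (6, 1)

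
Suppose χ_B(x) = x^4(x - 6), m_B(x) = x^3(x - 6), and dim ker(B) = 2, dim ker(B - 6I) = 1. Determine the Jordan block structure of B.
Jordan blocks: (0, 3), (0, 1), (6, 1)

λ = 0: algebraic multiplicity 4 (exponent in χ_B), largest block size 3 (exponent in m_B), 2 blocks (geometric multiplicity). These force block sizes [3, 1].
λ = 6: algebraic multiplicity 1 (exponent in χ_B), largest block size 1 (exponent in m_B), 1 block (geometric multiplicity). This forces block sizes [1].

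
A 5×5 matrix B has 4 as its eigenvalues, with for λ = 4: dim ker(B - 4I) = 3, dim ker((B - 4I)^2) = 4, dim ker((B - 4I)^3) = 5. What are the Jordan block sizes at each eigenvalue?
Jordan blocks: (4, 3), (4, 1), (4, 1)

λ = 4: successive nullity increments [3, 1, 1] count blocks of size ≥ k; block sizes are [3, 1, 1].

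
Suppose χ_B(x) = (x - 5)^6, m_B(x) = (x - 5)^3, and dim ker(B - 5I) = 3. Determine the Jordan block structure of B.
λ = 5: algebraic multiplicity 6 (exponent in χ_B), largest block size 3 (exponent in m_B), 3 blocks (geometric multiplicity). These force block sizes [3, 2, 1].

Jordan blocks: (5, 3), (5, 2), (5, 1)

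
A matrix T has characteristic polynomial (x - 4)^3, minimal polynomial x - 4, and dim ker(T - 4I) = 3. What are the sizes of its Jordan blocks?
λ = 4: algebraic multiplicity 3 (exponent in χ_T), largest block size 1 (exponent in m_T), 3 blocks (geometric multiplicity). These force block sizes [1, 1, 1].

Jordan blocks: (4, 1), (4, 1), (4, 1)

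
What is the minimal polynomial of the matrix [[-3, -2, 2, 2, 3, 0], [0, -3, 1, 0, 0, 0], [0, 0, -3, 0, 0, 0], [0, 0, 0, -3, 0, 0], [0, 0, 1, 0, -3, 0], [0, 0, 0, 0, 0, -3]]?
The characteristic polynomial factors as (x + 3)^6. The minimal polynomial is ∏(x - λ)^{k_λ} where k_λ is the size of the largest Jordan block at λ.

For λ = -3: rank(A + 3I) = 2, and the largest Jordan block has size 3 (the smallest k with rank((A + 3I)^k) = rank((A + 3I)^(k+1))).

So m_A(x) = (x + 3)^3.

m_A(x) = (x + 3)^3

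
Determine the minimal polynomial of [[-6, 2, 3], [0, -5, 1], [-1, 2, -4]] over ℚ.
m_A(x) = (x + 5)^3

The characteristic polynomial factors as (x + 5)^3. The minimal polynomial is ∏(x - λ)^{k_λ} where k_λ is the size of the largest Jordan block at λ.

For λ = -5: rank(A + 5I) = 2, and the largest Jordan block has size 3 (the smallest k with rank((A + 5I)^k) = rank((A + 5I)^(k+1))).

So m_A(x) = (x + 5)^3.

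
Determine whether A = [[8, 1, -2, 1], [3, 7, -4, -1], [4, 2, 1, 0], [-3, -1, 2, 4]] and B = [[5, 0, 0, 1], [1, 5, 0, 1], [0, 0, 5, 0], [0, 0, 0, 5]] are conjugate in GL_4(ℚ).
Two matrices over a field are similar if and only if they have the same invariant factors.

Both A and B have characteristic polynomial (x - 5)^4 and minimal polynomial (x - 5)^3. Computing further, both have invariant factors x - 5, (x - 5)^3. Hence A and B are similar.

Yes.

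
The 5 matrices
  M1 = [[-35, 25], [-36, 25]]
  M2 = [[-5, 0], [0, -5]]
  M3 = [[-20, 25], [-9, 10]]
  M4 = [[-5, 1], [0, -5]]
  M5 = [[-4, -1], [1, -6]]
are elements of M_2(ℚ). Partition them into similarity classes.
Characteristic polynomials: χ_{M1} = (x + 5)^2, χ_{M2} = (x + 5)^2, χ_{M3} = (x + 5)^2, χ_{M4} = (x + 5)^2, χ_{M5} = (x + 5)^2.

{M1, M3, M4, M5}: invariant factors (x + 5)^2.

{M2}: invariant factors x + 5, x + 5.

Matrices are similar if and only if their invariant-factor lists agree; the partition into similarity classes is {M1, M3, M4, M5}, {M2}.

2 classes: {M1, M3, M4, M5}, {M2}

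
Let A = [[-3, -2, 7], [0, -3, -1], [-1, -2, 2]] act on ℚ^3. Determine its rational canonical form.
The invariant factors of A (the non-unit diagonal entries of the Smith normal form of xI - A over ℚ[x]) are (x + 1)(x^2 + 3x - 1), each dividing the next. The characteristic polynomial is their product, (x + 1)(x^2 + 3x - 1).

The rational canonical form is the block-diagonal matrix of companion matrices C(f_i):
R = [[0, 0, 1], [1, 0, -2], [0, 1, -4]].

Note the characteristic polynomial does not split into linear factors over ℚ, so A has no Jordan form over ℚ; the rational canonical form exists over any field.

R = [[0, 0, 1], [1, 0, -2], [0, 1, -4]]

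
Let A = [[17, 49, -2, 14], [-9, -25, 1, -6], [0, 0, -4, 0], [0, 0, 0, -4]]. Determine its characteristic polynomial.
xI - A = [[x - 17, -49, 2, -14], [9, x + 25, -1, 6], [0, 0, x + 4, 0], [0, 0, 0, x + 4]].

Expanding det(xI - A) along the first row:
det(xI - A) = + (x - 17)·det([[x + 25, -1, 6], [0, x + 4, 0], [0, 0, x + 4]]) - (-49)·det([[9, -1, 6], [0, x + 4, 0], [0, 0, x + 4]]) + (2)·det([[9, x + 25, 6], [0, 0, 0], [0, 0, x + 4]]) - (-14)·det([[9, x + 25, -1], [0, 0, x + 4], [0, 0, 0]]).

Evaluating gives χ_A(x) = x^4 + 16x^3 + 96x^2 + 256x + 256 = (x + 4)^4.

χ_A(x) = (x + 4)^4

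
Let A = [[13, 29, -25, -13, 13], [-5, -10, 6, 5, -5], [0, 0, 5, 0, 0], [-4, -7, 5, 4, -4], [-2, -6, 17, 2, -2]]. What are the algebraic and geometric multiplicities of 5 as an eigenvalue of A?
algebraic multiplicity 2, geometric multiplicity 1

The characteristic polynomial is x^3(x - 5)^2, so the factor x - 5 appears with exponent 2: the algebraic multiplicity is 2.

rank(A - 5I) = 4, so the eigenspace has dimension 5 - 4 = 1: the geometric multiplicity is 1.

Since 1 < 2, A is not diagonalizable.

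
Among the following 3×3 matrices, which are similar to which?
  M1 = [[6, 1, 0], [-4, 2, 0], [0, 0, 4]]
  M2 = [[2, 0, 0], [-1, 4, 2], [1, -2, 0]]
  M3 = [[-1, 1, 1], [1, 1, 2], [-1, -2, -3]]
3 classes: {M1}, {M2}, {M3}

Characteristic polynomials: χ_{M1} = (x - 4)^3, χ_{M2} = (x - 2)^3, χ_{M3} = (x + 1)^3.

{M1}: invariant factors x - 4, (x - 4)^2.

{M2}: invariant factors x - 2, (x - 2)^2.

{M3}: invariant factors (x + 1)^3.

Matrices are similar if and only if their invariant-factor lists agree; the partition into similarity classes is {M1}, {M2}, {M3}.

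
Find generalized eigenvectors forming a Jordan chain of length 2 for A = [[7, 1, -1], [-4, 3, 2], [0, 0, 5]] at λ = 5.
We seek v_1 ∈ ker((A - 5I)^2) \ ker(A - 5I), then set v_{i+1} = (A - 5I) v_i.

One such chain is v_1 = [[0, -1, -2]]^T, v_2 = [[1, -2, 0]]^T. Check: (A - 5I) v_2 = [[0, 0, 0]]^T = 0.

v_1 = [[0, -1, -2]]^T, v_2 = [[1, -2, 0]]^T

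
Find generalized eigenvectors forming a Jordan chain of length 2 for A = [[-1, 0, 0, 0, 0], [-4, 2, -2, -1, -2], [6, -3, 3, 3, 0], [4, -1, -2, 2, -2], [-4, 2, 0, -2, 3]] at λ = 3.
We seek v_1 ∈ ker((A - 3I)^2) \ ker(A - 3I), then set v_{i+1} = (A - 3I) v_i.

One such chain is v_1 = [[0, 0, 0, 1, 0]]^T, v_2 = [[0, -1, 3, -1, -2]]^T. Check: (A - 3I) v_2 = [[0, 0, 0, 0, 0]]^T = 0.

v_1 = [[0, 0, 0, 1, 0]]^T, v_2 = [[0, -1, 3, -1, -2]]^T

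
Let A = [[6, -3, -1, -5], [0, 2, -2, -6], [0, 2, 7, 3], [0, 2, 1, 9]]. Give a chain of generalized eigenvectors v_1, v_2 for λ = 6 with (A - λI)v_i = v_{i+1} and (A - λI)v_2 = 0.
We seek v_1 ∈ ker((A - 6I)^2) \ ker(A - 6I), then set v_{i+1} = (A - 6I) v_i.

One such chain is v_1 = [[2, -1, 2, 0]]^T, v_2 = [[1, 0, 0, 0]]^T. Check: (A - 6I) v_2 = [[0, 0, 0, 0]]^T = 0.

v_1 = [[2, -1, 2, 0]]^T, v_2 = [[1, 0, 0, 0]]^T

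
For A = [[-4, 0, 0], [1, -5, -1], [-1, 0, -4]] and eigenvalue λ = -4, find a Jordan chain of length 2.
v_1 = [[1, 0, 0]]^T, v_2 = [[0, 1, -1]]^T

We seek v_1 ∈ ker((A + 4I)^2) \ ker(A + 4I), then set v_{i+1} = (A + 4I) v_i.

One such chain is v_1 = [[1, 0, 0]]^T, v_2 = [[0, 1, -1]]^T. Check: (A + 4I) v_2 = [[0, 0, 0]]^T = 0.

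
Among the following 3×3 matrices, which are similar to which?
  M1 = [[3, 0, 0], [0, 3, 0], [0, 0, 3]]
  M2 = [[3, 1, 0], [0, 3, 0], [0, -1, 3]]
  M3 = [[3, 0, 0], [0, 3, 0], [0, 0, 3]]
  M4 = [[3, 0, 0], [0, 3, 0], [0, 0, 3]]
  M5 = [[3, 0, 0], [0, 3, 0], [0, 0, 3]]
Characteristic polynomials: χ_{M1} = (x - 3)^3, χ_{M2} = (x - 3)^3, χ_{M3} = (x - 3)^3, χ_{M4} = (x - 3)^3, χ_{M5} = (x - 3)^3.

{M1, M3, M4, M5}: invariant factors x - 3, x - 3, x - 3.

{M2}: invariant factors x - 3, (x - 3)^2.

Matrices are similar if and only if their invariant-factor lists agree; the partition into similarity classes is {M1, M3, M4, M5}, {M2}.

2 classes: {M1, M3, M4, M5}, {M2}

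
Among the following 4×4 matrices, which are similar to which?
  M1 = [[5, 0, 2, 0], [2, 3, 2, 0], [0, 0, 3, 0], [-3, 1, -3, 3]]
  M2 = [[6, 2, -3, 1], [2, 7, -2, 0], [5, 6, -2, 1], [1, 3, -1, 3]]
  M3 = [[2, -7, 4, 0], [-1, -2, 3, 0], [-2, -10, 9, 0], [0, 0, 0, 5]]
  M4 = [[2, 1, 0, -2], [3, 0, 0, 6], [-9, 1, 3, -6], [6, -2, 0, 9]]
Characteristic polynomials: χ_{M1} = (x - 5)(x - 3)^3, χ_{M2} = (x - 5)(x - 3)^3, χ_{M3} = (x - 5)(x - 3)^3, χ_{M4} = (x - 5)(x - 3)^3.

{M1, M4}: invariant factors x - 3, (x - 5)(x - 3)^2.

{M2, M3}: invariant factors (x - 5)(x - 3)^3.

Matrices are similar if and only if their invariant-factor lists agree; the partition into similarity classes is {M1, M4}, {M2, M3}.

2 classes: {M1, M4}, {M2, M3}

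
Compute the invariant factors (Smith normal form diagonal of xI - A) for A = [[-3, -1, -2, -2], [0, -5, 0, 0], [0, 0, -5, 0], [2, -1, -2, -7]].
x + 5, x + 5, (x + 5)^2

The Jordan structure of A has elementary divisors (x + 5)^2, (x + 5), (x + 5). Arranging the block sizes at each eigenvalue in decreasing order and taking row products gives the invariant factors.

Invariant factors (smallest first, each dividing the next): x + 5, x + 5, (x + 5)^2.

Check: the last factor (x + 5)^2 is the minimal polynomial, and the product (x + 5)^4 is the characteristic polynomial.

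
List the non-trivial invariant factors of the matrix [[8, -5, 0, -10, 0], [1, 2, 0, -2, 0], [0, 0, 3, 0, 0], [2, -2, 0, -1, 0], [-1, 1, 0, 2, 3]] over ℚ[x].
The Jordan structure of A has elementary divisors (x - 3)^2, (x - 3), (x - 3), (x - 3). Arranging the block sizes at each eigenvalue in decreasing order and taking row products gives the invariant factors.

Invariant factors (smallest first, each dividing the next): x - 3, x - 3, x - 3, (x - 3)^2.

Check: the last factor (x - 3)^2 is the minimal polynomial, and the product (x - 3)^5 is the characteristic polynomial.

x - 3, x - 3, x - 3, (x - 3)^2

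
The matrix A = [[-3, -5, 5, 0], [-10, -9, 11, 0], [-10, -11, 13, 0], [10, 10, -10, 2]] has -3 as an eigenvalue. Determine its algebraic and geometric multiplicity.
algebraic multiplicity 1, geometric multiplicity 1

The characteristic polynomial is (x - 2)^3(x + 3), so the factor x + 3 appears with exponent 1: the algebraic multiplicity is 1.

rank(A + 3I) = 3, so the eigenspace has dimension 4 - 3 = 1: the geometric multiplicity is 1.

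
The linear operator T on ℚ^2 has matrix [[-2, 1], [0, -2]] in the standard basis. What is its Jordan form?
The characteristic polynomial is det(xI - A) = (x + 2)^2, so the eigenvalues are -2 (algebraic multiplicity 2).

For λ = -2: rank(A + 2I) = 1, rank((A + 2I)^2) = 0. The eigenspace has dimension 2 - 1 = 1, so there is 1 Jordan block; the rank sequence gives block sizes [2].

Assembling the blocks gives the Jordan form J above.

J = [[-2, 1], [0, -2]]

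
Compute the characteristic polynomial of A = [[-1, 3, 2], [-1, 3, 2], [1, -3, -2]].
xI - A = [[x + 1, -3, -2], [1, x - 3, -2], [-1, 3, x + 2]].

Expanding det(xI - A) along the first row:
det(xI - A) = + (x + 1)·det([[x - 3, -2], [3, x + 2]]) - (-3)·det([[1, -2], [-1, x + 2]]) + (-2)·det([[1, x - 3], [-1, 3]]).

Evaluating gives χ_A(x) = x^3.

χ_A(x) = x^3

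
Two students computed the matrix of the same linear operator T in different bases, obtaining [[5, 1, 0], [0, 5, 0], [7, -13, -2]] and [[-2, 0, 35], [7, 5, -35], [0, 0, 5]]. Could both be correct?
No.

Both have characteristic polynomial (x - 5)^2(x + 2), but the minimal polynomial of A is (x - 5)^2(x + 2) while the minimal polynomial of B is (x - 5)(x + 2). The minimal polynomial is a similarity invariant, so A and B are not similar.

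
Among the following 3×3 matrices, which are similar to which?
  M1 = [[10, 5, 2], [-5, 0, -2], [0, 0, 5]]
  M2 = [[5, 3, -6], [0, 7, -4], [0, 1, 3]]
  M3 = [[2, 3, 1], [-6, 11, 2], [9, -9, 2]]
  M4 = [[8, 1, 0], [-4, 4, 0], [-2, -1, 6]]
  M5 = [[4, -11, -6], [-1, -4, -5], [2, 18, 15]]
3 classes: {M1, M2, M3}, {M4}, {M5}

Characteristic polynomials: χ_{M1} = (x - 5)^3, χ_{M2} = (x - 5)^3, χ_{M3} = (x - 5)^3, χ_{M4} = (x - 6)^3, χ_{M5} = (x - 5)^3.

{M1, M2, M3}: invariant factors x - 5, (x - 5)^2.

{M4}: invariant factors x - 6, (x - 6)^2.

{M5}: invariant factors (x - 5)^3.

Matrices are similar if and only if their invariant-factor lists agree; the partition into similarity classes is {M1, M2, M3}, {M4}, {M5}.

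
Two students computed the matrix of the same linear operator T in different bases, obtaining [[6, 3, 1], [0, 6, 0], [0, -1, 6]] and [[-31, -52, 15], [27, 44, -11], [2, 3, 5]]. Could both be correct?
Yes.

Two matrices over a field are similar if and only if they have the same invariant factors.

Both A and B have characteristic polynomial (x - 6)^3 and minimal polynomial (x - 6)^3. Computing further, both have invariant factors (x - 6)^3. Hence A and B are similar.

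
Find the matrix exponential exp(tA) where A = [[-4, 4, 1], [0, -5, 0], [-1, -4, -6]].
A has Jordan form J = [[-5, 1, 0], [0, -5, 0], [0, 0, -5]] with A = PJP^{-1}, so e^{tA} = P e^{tJ} P^{-1}.

For a Jordan block J_k(λ), e^{tJ_k(λ)} = e^{λt} · (I + tN + t^2 N^2/2! + ... + t^{k-1} N^{k-1}/(k-1)!) where N is the nilpotent superdiagonal part.

Assembling the blocks and conjugating back gives the entries of e^{tA} as shown above.

e^{tA} = [[(t + 1)*e^{-5*t}, 4*t*e^{-5*t}, t*e^{-5*t}], [0, e^{-5*t}, 0], [-t*e^{-5*t}, -4*t*e^{-5*t}, (1 - t)*e^{-5*t}]]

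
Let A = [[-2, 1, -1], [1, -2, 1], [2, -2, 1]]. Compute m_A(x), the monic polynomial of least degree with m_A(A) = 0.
m_A(x) = (x + 1)^2

The characteristic polynomial factors as (x + 1)^3. The minimal polynomial is ∏(x - λ)^{k_λ} where k_λ is the size of the largest Jordan block at λ.

For λ = -1: rank(A + I) = 1, and the largest Jordan block has size 2 (the smallest k with rank((A + I)^k) = rank((A + I)^(k+1))).

So m_A(x) = (x + 1)^2.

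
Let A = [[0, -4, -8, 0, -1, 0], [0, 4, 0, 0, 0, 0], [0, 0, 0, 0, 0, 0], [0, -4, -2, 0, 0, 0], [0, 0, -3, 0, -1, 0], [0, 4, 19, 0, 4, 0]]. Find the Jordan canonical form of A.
J = [[-1, 0, 0, 0, 0, 0], [0, 0, 1, 0, 0, 0], [0, 0, 0, 0, 0, 0], [0, 0, 0, 0, 0, 0], [0, 0, 0, 0, 0, 0], [0, 0, 0, 0, 0, 4]]

The characteristic polynomial is det(xI - A) = x^4(x - 4)(x + 1), so the eigenvalues are -1 (algebraic multiplicity 1), 0 (algebraic multiplicity 4), 4 (algebraic multiplicity 1).

For λ = -1: algebraic multiplicity 1 gives one 1×1 block.

For λ = 0: rank(A) = 3, rank(A^2) = 2. The eigenspace has dimension 6 - 3 = 3, so there are 3 Jordan blocks; the rank sequence gives block sizes [2, 1, 1].

For λ = 4: algebraic multiplicity 1 gives one 1×1 block.

Assembling the blocks gives the Jordan form J above.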